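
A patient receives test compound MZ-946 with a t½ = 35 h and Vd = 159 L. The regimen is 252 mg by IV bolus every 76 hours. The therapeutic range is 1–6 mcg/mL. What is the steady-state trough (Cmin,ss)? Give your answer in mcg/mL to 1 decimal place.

k = ln2/t½ = ln2/35 ≈ 0.019804 h⁻¹; fraction remaining f = e^(−kτ) = e^(−0.019804×76) ≈ 0.2220.
Each bolus raises the concentration by D/Vd = 252/159 ≈ 1.585 mcg/mL.
Steady-state trough Cmin,ss = C₀·f/(1−f) ≈ 1.585 × 0.2220/0.7780 ≈ 0.452 mcg/mL.
Trough 0.5 mcg/mL vs MEC 1 mcg/mL: subtherapeutic.

0.5 mcg/mL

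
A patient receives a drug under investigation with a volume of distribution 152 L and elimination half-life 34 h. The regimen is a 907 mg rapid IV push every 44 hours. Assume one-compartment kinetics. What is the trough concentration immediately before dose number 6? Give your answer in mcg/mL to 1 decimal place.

4.1 mcg/mL

f = (1/2)^(τ/t½) = (1/2)^(44/34) ≈ 0.4078.
C₀ = D/Vd = 907/152 ≈ 5.967 mcg/mL.
Before the 6th dose, 5 doses have been given. Superposition: Cmin = C₀·(f + f² + … + f^5).
≈ 5.967 × (0.4078 + 0.1663 + 0.0678 + 0.0277 + 0.0113) ≈ 5.967 × 0.6809 ≈ 4.063 mcg/mL.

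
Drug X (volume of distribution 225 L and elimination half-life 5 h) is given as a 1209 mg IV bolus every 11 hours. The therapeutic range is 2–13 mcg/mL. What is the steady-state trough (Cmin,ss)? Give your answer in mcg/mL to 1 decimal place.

τ/t½ = 11/5 ≈ 2.2, so fraction remaining f = (1/2)^(11/5) ≈ 0.2176.
Each bolus raises the concentration by D/Vd = 1209/225 ≈ 5.373 mcg/mL.
Steady-state trough Cmin,ss = C₀·f/(1−f) ≈ 5.373 × 0.2176/0.7824 ≈ 1.494 mcg/mL.
Trough 1.5 mcg/mL vs MEC 2 mcg/mL: subtherapeutic.

1.5 mcg/mL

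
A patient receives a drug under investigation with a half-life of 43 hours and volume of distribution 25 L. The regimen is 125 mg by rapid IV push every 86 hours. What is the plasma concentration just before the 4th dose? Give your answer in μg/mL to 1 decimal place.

1.6 μg/mL

f = (1/2)^(τ/t½) = (1/2)^(86/43) ≈ 0.2500.
C₀ = D/Vd = 125/25 ≈ 5.000 μg/mL.
Before the 4th dose, 3 doses have been given. Superposition: Cmin = C₀·(f + f² + … + f^3).
≈ 5.000 × (0.2500 + 0.0625 + 0.0156) ≈ 5.000 × 0.3281 ≈ 1.641 μg/mL.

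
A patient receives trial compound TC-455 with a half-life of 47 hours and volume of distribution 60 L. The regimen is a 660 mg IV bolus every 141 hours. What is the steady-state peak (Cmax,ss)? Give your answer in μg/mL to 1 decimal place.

12.6 μg/mL

τ = 141 h = 3 half-lives, so f = (1/2)^3 = 0.125.
At steady state, R = 1/(1 − 0.125) = 8/7.
Single-dose peak C₀ = D/Vd = 660/60 = 11 μg/mL.
Steady-state peak Cmax,ss = C₀·R = 11 × 8/7 ≈ 12.571 μg/mL.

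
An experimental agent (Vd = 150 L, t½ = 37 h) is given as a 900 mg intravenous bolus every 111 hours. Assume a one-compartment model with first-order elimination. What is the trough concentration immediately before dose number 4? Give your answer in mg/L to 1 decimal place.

f = (1/2)^(τ/t½) = (1/2)^(111/37) ≈ 0.1250.
C₀ = D/Vd = 900/150 ≈ 6.000 mg/L.
Before the 4th dose, 3 doses have been given. Superposition: Cmin = C₀·(f + f² + … + f^3).
≈ 6.000 × (0.1250 + 0.0156 + 0.0020) ≈ 6.000 × 0.1426 ≈ 0.856 mg/L.

0.9 mg/L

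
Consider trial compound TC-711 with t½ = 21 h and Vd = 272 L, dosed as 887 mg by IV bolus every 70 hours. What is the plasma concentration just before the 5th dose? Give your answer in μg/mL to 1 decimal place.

f = (1/2)^(τ/t½) = (1/2)^(70/21) ≈ 0.0992.
C₀ = D/Vd = 887/272 ≈ 3.261 μg/mL.
Before the 5th dose, 4 doses have been given. Superposition: Cmin = C₀·(f + f² + … + f^4).
≈ 3.261 × (0.0992 + 0.0098 + 0.0010 + 0.0001) ≈ 3.261 × 0.1101 ≈ 0.359 μg/mL.

0.4 μg/mL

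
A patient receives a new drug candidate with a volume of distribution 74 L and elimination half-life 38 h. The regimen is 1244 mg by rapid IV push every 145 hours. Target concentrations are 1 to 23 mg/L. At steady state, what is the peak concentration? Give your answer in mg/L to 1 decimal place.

τ/t½ = 145/38 ≈ 3.8158, so fraction remaining f = (1/2)^(145/38) ≈ 0.0710.
At steady state, accumulation factor R = 1/(1 − e^(−kτ)) ≈ 1.0764.
Each bolus raises the concentration by D/Vd = 1244/74 ≈ 16.811 mg/L.
Steady-state peak Cmax,ss = C₀·R ≈ 16.811 × 1.0764 ≈ 18.095 mg/L.
Peak 18.1 mg/L vs MTC 23 mg/L: below toxic threshold.

18.1 mg/L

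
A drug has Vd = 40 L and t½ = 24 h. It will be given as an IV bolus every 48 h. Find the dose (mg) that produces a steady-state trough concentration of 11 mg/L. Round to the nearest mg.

τ/t½ = 48/24 ≈ 2, so f = (1/2)^(48/24) ≈ 0.250000.
Cmin,ss = (D/Vd)·f/(1−f), so D = Cmin,ss·Vd·(1−f)/f.
D = 11 × 40 × (1−f)/f ≈ 11 × 40 × 3.00000 ≈ 1320.00 mg.

1320 mg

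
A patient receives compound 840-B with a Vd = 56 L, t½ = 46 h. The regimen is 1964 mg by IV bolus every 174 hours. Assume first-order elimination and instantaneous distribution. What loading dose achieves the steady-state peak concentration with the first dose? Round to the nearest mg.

2118 mg

f = (1/2)^(174/46) ≈ 0.072664; accumulation ratio R = 1/(1−f) ≈ 1.07836.
Loading dose to hit Cmax,ss on first dose: D_load = D_maint·R ≈ 1964 × 1.07836 ≈ 2117.90 mg.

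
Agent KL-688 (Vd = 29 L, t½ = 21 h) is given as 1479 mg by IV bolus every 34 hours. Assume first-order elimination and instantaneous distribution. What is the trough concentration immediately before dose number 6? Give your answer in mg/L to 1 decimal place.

24.5 mg/L

f = (1/2)^(τ/t½) = (1/2)^(34/21) ≈ 0.3256.
C₀ = D/Vd = 1479/29 ≈ 51.000 mg/L.
Before the 6th dose, 5 doses have been given. Superposition: Cmin = C₀·(f + f² + … + f^5).
≈ 51.000 × (0.3256 + 0.1060 + 0.0345 + 0.0112 + 0.0037) ≈ 51.000 × 0.4810 ≈ 24.531 mg/L.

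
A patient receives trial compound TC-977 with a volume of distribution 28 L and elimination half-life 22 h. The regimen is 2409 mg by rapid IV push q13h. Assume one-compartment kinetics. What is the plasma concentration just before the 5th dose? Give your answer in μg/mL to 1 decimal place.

f = (1/2)^(τ/t½) = (1/2)^(13/22) ≈ 0.6639.
C₀ = D/Vd = 2409/28 ≈ 86.036 μg/mL.
Before the 5th dose, 4 doses have been given. Superposition: Cmin = C₀·(f + f² + … + f^4).
≈ 86.036 × (0.6639 + 0.4408 + 0.2926 + 0.1943) ≈ 86.036 × 1.5916 ≈ 136.935 μg/mL.

136.9 μg/mL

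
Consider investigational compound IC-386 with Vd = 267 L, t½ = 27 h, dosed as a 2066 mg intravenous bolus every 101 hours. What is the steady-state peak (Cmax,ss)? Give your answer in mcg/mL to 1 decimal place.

8.4 mcg/mL

Over one 101-h interval, 101/27 ≈ 3.7407 half-lives elapse, leaving f ≈ 0.0748 of each dose.
At steady state, accumulation factor R = 1/(1 − e^(−kτ)) ≈ 1.0808.
Single-dose peak C₀ = D/Vd = 2066/267 ≈ 7.738 mcg/mL.
Cmax,ss = C₀/(1 − f) ≈ 7.738/0.9252 ≈ 8.364 mcg/mL.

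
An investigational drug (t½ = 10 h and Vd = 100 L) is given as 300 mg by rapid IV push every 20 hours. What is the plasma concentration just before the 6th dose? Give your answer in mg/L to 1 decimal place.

1.0 mg/L

f = (1/2)^(τ/t½) = (1/2)^(20/10) ≈ 0.2500.
C₀ = D/Vd = 300/100 ≈ 3.000 mg/L.
Before the 6th dose, 5 doses have been given. Superposition: Cmin = C₀·(f + f² + … + f^5).
≈ 3.000 × (0.2500 + 0.0625 + 0.0156 + 0.0039 + 0.0010) ≈ 3.000 × 0.3330 ≈ 0.999 mg/L.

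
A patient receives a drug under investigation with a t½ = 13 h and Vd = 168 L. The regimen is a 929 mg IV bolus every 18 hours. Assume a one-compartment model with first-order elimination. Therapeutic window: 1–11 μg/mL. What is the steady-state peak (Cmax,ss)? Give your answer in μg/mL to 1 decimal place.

τ/t½ = 18/13 ≈ 1.3846, so fraction remaining f = (1/2)^(18/13) ≈ 0.3830.
Accumulation ratio R = 1/(1 − f) ≈ 1/0.6170 ≈ 1.6207.
Single-dose peak C₀ = D/Vd = 929/168 ≈ 5.530 μg/mL.
Steady-state peak Cmax,ss = C₀·R ≈ 5.530 × 1.6207 ≈ 8.962 μg/mL.
Peak 9.0 μg/mL vs MTC 11 μg/mL: below toxic threshold.

9.0 μg/mL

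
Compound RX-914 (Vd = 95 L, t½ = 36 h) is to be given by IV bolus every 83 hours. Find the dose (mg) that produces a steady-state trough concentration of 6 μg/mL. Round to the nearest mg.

2248 mg

τ/t½ = 83/36 ≈ 2.3056, so f = (1/2)^(83/36) ≈ 0.202283.
Cmin,ss = (D/Vd)·f/(1−f), so D = Cmin,ss·Vd·(1−f)/f.
D = 6 × 95 × (1−f)/f ≈ 6 × 95 × 3.94357 ≈ 2247.83 mg.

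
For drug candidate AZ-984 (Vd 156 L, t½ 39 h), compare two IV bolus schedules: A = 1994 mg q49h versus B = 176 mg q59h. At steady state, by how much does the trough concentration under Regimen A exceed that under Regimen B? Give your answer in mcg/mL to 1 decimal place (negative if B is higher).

Regimen A: f = (1/2)^(49/39) ≈ 0.4186; Cmin,ss = (1994/156)·f/(1−f) ≈ 9.203 mcg/mL.
Regimen B: f = (1/2)^(59/39) ≈ 0.3504; Cmin,ss = (176/156)·f/(1−f) ≈ 0.609 mcg/mL.
Difference ≈ 9.203 − 0.609 ≈ 8.594 mcg/mL.

8.6 mcg/mL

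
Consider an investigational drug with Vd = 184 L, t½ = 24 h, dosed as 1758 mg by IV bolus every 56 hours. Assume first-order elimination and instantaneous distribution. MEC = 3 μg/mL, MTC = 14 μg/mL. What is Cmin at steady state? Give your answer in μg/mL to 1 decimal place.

k = ln2/t½ = ln2/24 ≈ 0.028881 h⁻¹; fraction remaining f = e^(−kτ) = e^(−0.028881×56) ≈ 0.1984.
At steady state, accumulation factor R = 1/(1 − e^(−kτ)) ≈ 1.2475.
Single-dose peak C₀ = D/Vd = 1758/184 ≈ 9.554 μg/mL.
Cmax,ss = C₀/(1 − f) ≈ 9.554/0.8016 ≈ 11.919 μg/mL.
Steady-state trough Cmin,ss = Cmax,ss·f ≈ 11.919 × 0.1984 ≈ 2.365 μg/mL.
Trough 2.4 μg/mL vs MEC 3 μg/mL: subtherapeutic.

2.4 μg/mL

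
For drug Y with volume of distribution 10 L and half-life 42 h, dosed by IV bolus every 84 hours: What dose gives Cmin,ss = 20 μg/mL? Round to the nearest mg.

600 mg

τ/t½ = 84/42 ≈ 2, so f = (1/2)^(84/42) ≈ 0.250000.
Cmin,ss = (D/Vd)·f/(1−f), so D = Cmin,ss·Vd·(1−f)/f.
D = 20 × 10 × (1−f)/f ≈ 20 × 10 × 3.00000 ≈ 600.00 mg.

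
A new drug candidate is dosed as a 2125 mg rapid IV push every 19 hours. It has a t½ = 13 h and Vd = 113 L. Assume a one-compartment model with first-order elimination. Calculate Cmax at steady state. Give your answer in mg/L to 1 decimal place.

29.5 mg/L

Over one 19-h interval, 19/13 ≈ 1.4615 half-lives elapse, leaving f ≈ 0.3631 of each dose.
At steady state, accumulation factor R = 1/(1 − e^(−kτ)) ≈ 1.5701.
Each bolus raises the concentration by D/Vd = 2125/113 ≈ 18.805 mg/L.
Steady-state peak Cmax,ss = C₀·R ≈ 18.805 × 1.5701 ≈ 29.526 mg/L.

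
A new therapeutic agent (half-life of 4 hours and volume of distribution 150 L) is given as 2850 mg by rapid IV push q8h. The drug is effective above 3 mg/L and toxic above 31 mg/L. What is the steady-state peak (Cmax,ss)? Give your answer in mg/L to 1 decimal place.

25.3 mg/L

τ = 8 h = 2 half-lives, so f = (1/2)^2 = 0.25.
Accumulation ratio R = 1/(1 − f) = 1/0.75 = 4/3.
Single-dose peak C₀ = D/Vd = 2850/150 = 19 mg/L.
Steady-state peak Cmax,ss = C₀·R = 19 × 4/3 ≈ 25.333 mg/L.
Peak 25.3 mg/L vs MTC 31 mg/L: below toxic threshold.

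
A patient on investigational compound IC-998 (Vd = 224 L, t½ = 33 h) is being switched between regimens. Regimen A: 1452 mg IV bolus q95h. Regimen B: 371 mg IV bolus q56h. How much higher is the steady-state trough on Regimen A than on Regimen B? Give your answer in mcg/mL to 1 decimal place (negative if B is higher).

Regimen A: f = (1/2)^(95/33) ≈ 0.1360; Cmin,ss = (1452/224)·f/(1−f) ≈ 1.020 mcg/mL.
Regimen B: f = (1/2)^(56/33) ≈ 0.3084; Cmin,ss = (371/224)·f/(1−f) ≈ 0.739 mcg/mL.
Difference ≈ 1.020 − 0.739 ≈ 0.281 mcg/mL.

0.3 mcg/mL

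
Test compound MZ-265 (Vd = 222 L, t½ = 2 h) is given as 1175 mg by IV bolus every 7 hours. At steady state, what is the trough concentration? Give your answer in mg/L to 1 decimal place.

0.5 mg/L

τ/t½ = 7/2 ≈ 3.5, so fraction remaining f = (1/2)^(7/2) ≈ 0.0884.
At steady state, accumulation factor R = 1/(1 − e^(−kτ)) ≈ 1.0970.
Single-dose peak C₀ = D/Vd = 1175/222 ≈ 5.293 mg/L.
Cmax,ss = C₀/(1 − f) ≈ 5.293/0.9116 ≈ 5.806 mg/L.
One interval later, Cmin,ss = Cmax,ss·e^(−kτ) ≈ 5.806 × 0.0884 ≈ 0.513 mg/L.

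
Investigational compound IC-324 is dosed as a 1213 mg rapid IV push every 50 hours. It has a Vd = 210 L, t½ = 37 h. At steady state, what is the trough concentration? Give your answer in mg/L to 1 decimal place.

k = ln2/t½ = ln2/37 ≈ 0.018734 h⁻¹; fraction remaining f = e^(−kτ) = e^(−0.018734×50) ≈ 0.3919.
Single-dose peak C₀ = D/Vd = 1213/210 ≈ 5.776 mg/L.
Steady-state trough Cmin,ss = C₀·f/(1−f) ≈ 5.776 × 0.3919/0.6081 ≈ 3.722 mg/L.

3.7 mg/L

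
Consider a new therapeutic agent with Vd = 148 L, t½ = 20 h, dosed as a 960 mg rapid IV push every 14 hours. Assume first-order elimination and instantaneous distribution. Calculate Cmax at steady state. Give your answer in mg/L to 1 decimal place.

k = ln2/t½ = ln2/20 ≈ 0.034657 h⁻¹; fraction remaining f = e^(−kτ) = e^(−0.034657×14) ≈ 0.6156.
At steady state, accumulation factor R = 1/(1 − e^(−kτ)) ≈ 2.6015.
Single-dose peak C₀ = D/Vd = 960/148 ≈ 6.486 mg/L.
Steady-state peak Cmax,ss = C₀·R ≈ 6.486 × 2.6015 ≈ 16.873 mg/L.

16.9 mg/L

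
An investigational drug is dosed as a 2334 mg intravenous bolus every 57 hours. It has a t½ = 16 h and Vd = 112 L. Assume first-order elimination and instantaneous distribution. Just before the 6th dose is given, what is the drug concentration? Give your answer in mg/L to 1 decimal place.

1.9 mg/L

f = (1/2)^(τ/t½) = (1/2)^(57/16) ≈ 0.0846.
C₀ = D/Vd = 2334/112 ≈ 20.839 mg/L.
Before the 6th dose, 5 doses have been given. Superposition: Cmin = C₀·(f + f² + … + f^5).
≈ 20.839 × (0.0846 + 0.0072 + 0.0006 + 0.0001 + 0.0000) ≈ 20.839 × 0.0925 ≈ 1.928 mg/L.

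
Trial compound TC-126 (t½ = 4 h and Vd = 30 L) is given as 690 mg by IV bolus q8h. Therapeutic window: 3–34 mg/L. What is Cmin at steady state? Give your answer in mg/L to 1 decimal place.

The dosing interval is 2 half-lives, so f = 2^(−2) = 0.25.
At steady state, R = 1/(1 − 0.25) = 4/3.
Single-dose peak C₀ = D/Vd = 690/30 = 23 mg/L.
Steady-state peak Cmax,ss = C₀·R = 23 × 4/3 ≈ 30.667 mg/L.
Steady-state trough Cmin,ss = Cmax,ss·f ≈ 30.667 × 0.25 ≈ 7.667 mg/L.
Trough 7.7 mg/L vs MEC 3 mg/L: adequate.

7.7 mg/L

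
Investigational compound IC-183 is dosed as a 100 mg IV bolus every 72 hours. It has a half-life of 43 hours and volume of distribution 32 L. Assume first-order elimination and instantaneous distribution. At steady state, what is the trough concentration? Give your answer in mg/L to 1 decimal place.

Over one 72-h interval, 72/43 ≈ 1.6744 half-lives elapse, leaving f ≈ 0.3133 of each dose.
At steady state, accumulation factor R = 1/(1 − e^(−kτ)) ≈ 1.4562.
Each bolus raises the concentration by D/Vd = 100/32 ≈ 3.125 mg/L.
Cmax,ss = C₀/(1 − f) ≈ 3.125/0.6867 ≈ 4.551 mg/L.
One interval later, Cmin,ss = Cmax,ss·e^(−kτ) ≈ 4.551 × 0.3133 ≈ 1.426 mg/L.

1.4 mg/L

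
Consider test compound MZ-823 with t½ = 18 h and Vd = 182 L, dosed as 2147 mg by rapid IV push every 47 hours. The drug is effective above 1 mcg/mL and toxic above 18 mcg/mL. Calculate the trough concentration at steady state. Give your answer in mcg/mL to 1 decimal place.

2.3 mcg/mL

τ/t½ = 47/18 ≈ 2.6111, so fraction remaining f = (1/2)^(47/18) ≈ 0.1637.
Accumulation ratio R = 1/(1 − f) ≈ 1/0.8363 ≈ 1.1957.
Single-dose peak C₀ = D/Vd = 2147/182 ≈ 11.797 mcg/mL.
Steady-state peak Cmax,ss = C₀·R ≈ 11.797 × 1.1957 ≈ 14.106 mcg/mL.
One interval later, Cmin,ss = Cmax,ss·e^(−kτ) ≈ 14.106 × 0.1637 ≈ 2.309 mcg/mL.
Trough 2.3 mcg/mL vs MEC 1 mcg/mL: adequate.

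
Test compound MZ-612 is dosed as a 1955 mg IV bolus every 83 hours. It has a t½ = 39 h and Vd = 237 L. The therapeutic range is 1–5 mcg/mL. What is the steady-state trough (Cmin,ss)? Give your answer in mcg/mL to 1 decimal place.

k = ln2/t½ = ln2/39 ≈ 0.017773 h⁻¹; fraction remaining f = e^(−kτ) = e^(−0.017773×83) ≈ 0.2287.
At steady state, accumulation factor R = 1/(1 − e^(−kτ)) ≈ 1.2965.
Single-dose peak C₀ = D/Vd = 1955/237 ≈ 8.249 mcg/mL.
Steady-state peak Cmax,ss = C₀·R ≈ 8.249 × 1.2965 ≈ 10.695 mcg/mL.
Steady-state trough Cmin,ss = Cmax,ss·f ≈ 10.695 × 0.2287 ≈ 2.446 mcg/mL.
Trough 2.4 mcg/mL vs MEC 1 mcg/mL: adequate.

2.4 mcg/mL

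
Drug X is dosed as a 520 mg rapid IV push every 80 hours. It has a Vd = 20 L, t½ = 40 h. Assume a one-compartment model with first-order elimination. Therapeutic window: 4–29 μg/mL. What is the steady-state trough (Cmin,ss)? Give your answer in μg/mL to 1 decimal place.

The dosing interval is 2 half-lives, so f = 2^(−2) = 0.25.
Accumulation ratio R = 1/(1 − f) = 1/0.75 = 4/3.
Single-dose peak C₀ = D/Vd = 520/20 = 26 μg/mL.
Steady-state peak Cmax,ss = C₀·R = 26 × 4/3 ≈ 34.667 μg/mL.
Steady-state trough Cmin,ss = Cmax,ss·f ≈ 34.667 × 0.25 ≈ 8.667 μg/mL.
Trough 8.7 μg/mL vs MEC 4 μg/mL: adequate.

8.7 μg/mL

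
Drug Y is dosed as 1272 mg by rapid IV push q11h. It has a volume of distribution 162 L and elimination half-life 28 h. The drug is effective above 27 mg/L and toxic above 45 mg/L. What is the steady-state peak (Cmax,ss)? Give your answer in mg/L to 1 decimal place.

32.9 mg/L

τ/t½ = 11/28 ≈ 0.39286, so fraction remaining f = (1/2)^(11/28) ≈ 0.7616.
At steady state, accumulation factor R = 1/(1 − e^(−kτ)) ≈ 4.1946.
Single-dose peak C₀ = D/Vd = 1272/162 ≈ 7.852 mg/L.
Cmax,ss = C₀/(1 − f) ≈ 7.852/0.2384 ≈ 32.936 mg/L.
Peak 32.9 mg/L vs MTC 45 mg/L: below toxic threshold.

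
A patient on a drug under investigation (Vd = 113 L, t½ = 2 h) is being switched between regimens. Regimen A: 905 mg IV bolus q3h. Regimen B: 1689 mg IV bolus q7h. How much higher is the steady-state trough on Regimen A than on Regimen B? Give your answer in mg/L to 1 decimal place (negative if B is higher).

2.9 mg/L

Regimen A: f = (1/2)^(3/2) ≈ 0.3536; Cmin,ss = (905/113)·f/(1−f) ≈ 4.381 mg/L.
Regimen B: f = (1/2)^(7/2) ≈ 0.0884; Cmin,ss = (1689/113)·f/(1−f) ≈ 1.449 mg/L.
Difference ≈ 4.381 − 1.449 ≈ 2.932 mg/L.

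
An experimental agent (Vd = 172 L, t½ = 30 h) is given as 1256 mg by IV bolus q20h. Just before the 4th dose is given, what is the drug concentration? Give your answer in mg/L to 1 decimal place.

9.3 mg/L

f = (1/2)^(τ/t½) = (1/2)^(20/30) ≈ 0.6300.
C₀ = D/Vd = 1256/172 ≈ 7.302 mg/L.
Before the 4th dose, 3 doses have been given. Superposition: Cmin = C₀·(f + f² + … + f^3).
≈ 7.302 × (0.6300 + 0.3969 + 0.2500) ≈ 7.302 × 1.2769 ≈ 9.324 mg/L.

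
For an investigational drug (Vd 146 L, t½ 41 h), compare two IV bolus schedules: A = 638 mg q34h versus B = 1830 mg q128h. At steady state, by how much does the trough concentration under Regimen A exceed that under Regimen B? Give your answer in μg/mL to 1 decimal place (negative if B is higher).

Regimen A: f = (1/2)^(34/41) ≈ 0.5628; Cmin,ss = (638/146)·f/(1−f) ≈ 5.625 μg/mL.
Regimen B: f = (1/2)^(128/41) ≈ 0.1149; Cmin,ss = (1830/146)·f/(1−f) ≈ 1.627 μg/mL.
Difference ≈ 5.625 − 1.627 ≈ 3.998 μg/mL.

4.0 μg/mL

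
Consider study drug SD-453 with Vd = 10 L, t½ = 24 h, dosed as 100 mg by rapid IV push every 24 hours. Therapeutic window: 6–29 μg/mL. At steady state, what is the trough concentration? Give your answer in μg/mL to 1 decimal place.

The dosing interval is 1 half-life, so f = 2^(−1) = 0.5.
At steady state, R = 1/(1 − 0.5) = 2/1.
Single-dose peak C₀ = D/Vd = 100/10 = 10 μg/mL.
Steady-state peak Cmax,ss = C₀·R = 10 × 2/1 ≈ 20.000 μg/mL.
Steady-state trough Cmin,ss = Cmax,ss·f ≈ 20.000 × 0.5 ≈ 10.000 μg/mL.
Trough 10.0 μg/mL vs MEC 6 μg/mL: adequate.

10.0 μg/mL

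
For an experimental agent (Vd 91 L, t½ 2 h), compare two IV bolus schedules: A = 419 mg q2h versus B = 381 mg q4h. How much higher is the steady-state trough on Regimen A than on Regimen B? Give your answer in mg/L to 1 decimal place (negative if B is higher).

3.2 mg/L

Regimen A: f = (1/2)^(2/2) ≈ 0.5000; Cmin,ss = (419/91)·f/(1−f) ≈ 4.604 mg/L.
Regimen B: f = (1/2)^(4/2) ≈ 0.2500; Cmin,ss = (381/91)·f/(1−f) ≈ 1.396 mg/L.
Difference ≈ 4.604 − 1.396 ≈ 3.208 mg/L.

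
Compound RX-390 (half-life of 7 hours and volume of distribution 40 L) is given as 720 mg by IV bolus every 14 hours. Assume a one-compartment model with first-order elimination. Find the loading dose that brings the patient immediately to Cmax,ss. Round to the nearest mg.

960 mg

f = (1/2)^(14/7) ≈ 0.250000; accumulation ratio R = 1/(1−f) ≈ 1.33333.
Loading dose to hit Cmax,ss on first dose: D_load = D_maint·R ≈ 720 × 1.33333 ≈ 960.00 mg.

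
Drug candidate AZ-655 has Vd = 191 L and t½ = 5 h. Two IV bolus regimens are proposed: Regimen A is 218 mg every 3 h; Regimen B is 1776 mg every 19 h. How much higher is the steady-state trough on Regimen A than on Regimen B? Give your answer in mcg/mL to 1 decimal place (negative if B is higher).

1.5 mcg/mL

Regimen A: f = (1/2)^(3/5) ≈ 0.6598; Cmin,ss = (218/191)·f/(1−f) ≈ 2.214 mcg/mL.
Regimen B: f = (1/2)^(19/5) ≈ 0.0718; Cmin,ss = (1776/191)·f/(1−f) ≈ 0.719 mcg/mL.
Difference ≈ 2.214 − 0.719 ≈ 1.495 mcg/mL.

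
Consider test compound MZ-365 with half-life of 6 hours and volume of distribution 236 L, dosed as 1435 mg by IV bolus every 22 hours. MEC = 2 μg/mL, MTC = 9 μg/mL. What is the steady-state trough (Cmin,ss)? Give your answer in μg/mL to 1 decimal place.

0.5 μg/mL

k = ln2/t½ = ln2/6 ≈ 0.115525 h⁻¹; fraction remaining f = e^(−kτ) = e^(−0.115525×22) ≈ 0.0787.
Single-dose peak C₀ = D/Vd = 1435/236 ≈ 6.081 μg/mL.
Steady-state trough Cmin,ss = C₀·f/(1−f) ≈ 6.081 × 0.0787/0.9213 ≈ 0.519 μg/mL.
Trough 0.5 μg/mL vs MEC 2 μg/mL: subtherapeutic.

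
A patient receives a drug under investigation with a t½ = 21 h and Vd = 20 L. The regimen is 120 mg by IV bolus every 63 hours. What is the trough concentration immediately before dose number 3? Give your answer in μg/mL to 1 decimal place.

f = (1/2)^(τ/t½) = (1/2)^(63/21) ≈ 0.1250.
C₀ = D/Vd = 120/20 ≈ 6.000 μg/mL.
Before the 3rd dose, 2 doses have been given. Superposition: Cmin = C₀·(f + f²).
≈ 6.000 × (0.1250 + 0.0156) ≈ 6.000 × 0.1406 ≈ 0.844 μg/mL.

0.8 μg/mL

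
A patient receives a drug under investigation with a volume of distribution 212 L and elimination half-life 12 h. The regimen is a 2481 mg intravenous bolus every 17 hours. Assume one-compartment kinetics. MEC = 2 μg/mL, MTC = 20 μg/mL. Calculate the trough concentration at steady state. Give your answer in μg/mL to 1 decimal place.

7.0 μg/mL

τ/t½ = 17/12 ≈ 1.4167, so fraction remaining f = (1/2)^(17/12) ≈ 0.3746.
At steady state, accumulation factor R = 1/(1 − e^(−kτ)) ≈ 1.5990.
Each bolus raises the concentration by D/Vd = 2481/212 ≈ 11.703 μg/mL.
Cmax,ss = C₀/(1 − f) ≈ 11.703/0.6254 ≈ 18.713 μg/mL.
One interval later, Cmin,ss = Cmax,ss·e^(−kτ) ≈ 18.713 × 0.3746 ≈ 7.010 μg/mL.
Trough 7.0 μg/mL vs MEC 2 μg/mL: adequate.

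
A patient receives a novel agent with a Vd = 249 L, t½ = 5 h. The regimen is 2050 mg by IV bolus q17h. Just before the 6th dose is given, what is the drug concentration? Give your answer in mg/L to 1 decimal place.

0.9 mg/L

f = (1/2)^(τ/t½) = (1/2)^(17/5) ≈ 0.0947.
C₀ = D/Vd = 2050/249 ≈ 8.233 mg/L.
Before the 6th dose, 5 doses have been given. Superposition: Cmin = C₀·(f + f² + … + f^5).
≈ 8.233 × (0.0947 + 0.0090 + 0.0008 + 0.0001 + 0.0000) ≈ 8.233 × 0.1046 ≈ 0.861 mg/L.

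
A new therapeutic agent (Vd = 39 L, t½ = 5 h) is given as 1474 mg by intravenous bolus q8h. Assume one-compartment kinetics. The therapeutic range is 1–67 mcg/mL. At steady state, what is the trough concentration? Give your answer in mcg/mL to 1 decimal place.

τ/t½ = 8/5 ≈ 1.6, so fraction remaining f = (1/2)^(8/5) ≈ 0.3299.
Each bolus raises the concentration by D/Vd = 1474/39 ≈ 37.795 mcg/mL.
Steady-state trough Cmin,ss = C₀·f/(1−f) ≈ 37.795 × 0.3299/0.6701 ≈ 18.607 mcg/mL.
Trough 18.6 mcg/mL vs MEC 1 mcg/mL: adequate.

18.6 mcg/mL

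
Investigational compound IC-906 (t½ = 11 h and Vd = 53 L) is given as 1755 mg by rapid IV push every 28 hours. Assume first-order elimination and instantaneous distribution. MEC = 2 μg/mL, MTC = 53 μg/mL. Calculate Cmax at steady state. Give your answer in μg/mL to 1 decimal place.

Over one 28-h interval, 28/11 ≈ 2.5455 half-lives elapse, leaving f ≈ 0.1713 of each dose.
At steady state, accumulation factor R = 1/(1 − e^(−kτ)) ≈ 1.2067.
Single-dose peak C₀ = D/Vd = 1755/53 ≈ 33.113 μg/mL.
Steady-state peak Cmax,ss = C₀·R ≈ 33.113 × 1.2067 ≈ 39.957 μg/mL.
Peak 40.0 μg/mL vs MTC 53 μg/mL: below toxic threshold.

40.0 μg/mL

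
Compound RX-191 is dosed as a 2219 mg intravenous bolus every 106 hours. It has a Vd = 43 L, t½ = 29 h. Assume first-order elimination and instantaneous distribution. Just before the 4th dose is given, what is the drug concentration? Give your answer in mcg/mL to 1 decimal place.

4.4 mcg/mL

f = (1/2)^(τ/t½) = (1/2)^(106/29) ≈ 0.0794.
C₀ = D/Vd = 2219/43 ≈ 51.605 mcg/mL.
Before the 4th dose, 3 doses have been given. Superposition: Cmin = C₀·(f + f² + … + f^3).
≈ 51.605 × (0.0794 + 0.0063 + 0.0005) ≈ 51.605 × 0.0862 ≈ 4.448 mcg/mL.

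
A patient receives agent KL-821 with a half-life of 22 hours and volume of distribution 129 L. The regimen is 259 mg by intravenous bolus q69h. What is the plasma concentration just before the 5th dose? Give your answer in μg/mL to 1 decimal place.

f = (1/2)^(τ/t½) = (1/2)^(69/22) ≈ 0.1137.
C₀ = D/Vd = 259/129 ≈ 2.008 μg/mL.
Before the 5th dose, 4 doses have been given. Superposition: Cmin = C₀·(f + f² + … + f^4).
≈ 2.008 × (0.1137 + 0.0129 + 0.0015 + 0.0002) ≈ 2.008 × 0.1283 ≈ 0.258 μg/mL.

0.3 μg/mL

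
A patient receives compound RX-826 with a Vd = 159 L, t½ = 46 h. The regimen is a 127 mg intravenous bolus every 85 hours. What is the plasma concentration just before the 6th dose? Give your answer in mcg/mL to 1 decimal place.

f = (1/2)^(τ/t½) = (1/2)^(85/46) ≈ 0.2778.
C₀ = D/Vd = 127/159 ≈ 0.799 mcg/mL.
Before the 6th dose, 5 doses have been given. Superposition: Cmin = C₀·(f + f² + … + f^5).
≈ 0.799 × (0.2778 + 0.0772 + 0.0214 + 0.0060 + 0.0017) ≈ 0.799 × 0.3841 ≈ 0.307 mcg/mL.

0.3 mcg/mL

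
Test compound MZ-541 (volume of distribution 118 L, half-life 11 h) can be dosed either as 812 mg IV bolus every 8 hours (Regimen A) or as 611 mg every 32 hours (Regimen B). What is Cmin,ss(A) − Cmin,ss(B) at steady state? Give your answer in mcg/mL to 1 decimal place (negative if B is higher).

9.7 mcg/mL

Regimen A: f = (1/2)^(8/11) ≈ 0.6040; Cmin,ss = (812/118)·f/(1−f) ≈ 10.496 mcg/mL.
Regimen B: f = (1/2)^(32/11) ≈ 0.1331; Cmin,ss = (611/118)·f/(1−f) ≈ 0.795 mcg/mL.
Difference ≈ 10.496 − 0.795 ≈ 9.701 mcg/mL.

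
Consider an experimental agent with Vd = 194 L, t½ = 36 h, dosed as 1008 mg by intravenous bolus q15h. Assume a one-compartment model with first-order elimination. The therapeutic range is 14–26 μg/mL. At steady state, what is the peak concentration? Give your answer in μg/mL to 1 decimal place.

20.7 μg/mL

τ/t½ = 15/36 ≈ 0.41667, so fraction remaining f = (1/2)^(15/36) ≈ 0.7492.
Accumulation ratio R = 1/(1 − f) ≈ 1/0.2508 ≈ 3.9872.
Single-dose peak C₀ = D/Vd = 1008/194 ≈ 5.196 μg/mL.
Steady-state peak Cmax,ss = C₀·R ≈ 5.196 × 3.9872 ≈ 20.717 μg/mL.
Peak 20.7 μg/mL vs MTC 26 μg/mL: below toxic threshold.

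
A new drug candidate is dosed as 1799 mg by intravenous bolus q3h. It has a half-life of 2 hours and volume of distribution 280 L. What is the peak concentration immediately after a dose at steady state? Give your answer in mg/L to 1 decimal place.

τ/t½ = 3/2 ≈ 1.5, so fraction remaining f = (1/2)^(3/2) ≈ 0.3536.
At steady state, accumulation factor R = 1/(1 − e^(−kτ)) ≈ 1.5470.
Each bolus raises the concentration by D/Vd = 1799/280 ≈ 6.425 mg/L.
Steady-state peak Cmax,ss = C₀·R ≈ 6.425 × 1.5470 ≈ 9.939 mg/L.

9.9 mg/L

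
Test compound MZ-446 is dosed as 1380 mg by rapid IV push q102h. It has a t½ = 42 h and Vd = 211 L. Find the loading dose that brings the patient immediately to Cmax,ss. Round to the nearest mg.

1695 mg

f = (1/2)^(102/42) ≈ 0.185749; accumulation ratio R = 1/(1−f) ≈ 1.22812.
Loading dose to hit Cmax,ss on first dose: D_load = D_maint·R ≈ 1380 × 1.22812 ≈ 1694.81 mg.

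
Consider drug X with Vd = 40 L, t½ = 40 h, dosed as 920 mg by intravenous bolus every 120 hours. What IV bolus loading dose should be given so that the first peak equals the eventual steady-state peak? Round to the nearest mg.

1051 mg

f = (1/2)^(120/40) ≈ 0.125000; accumulation ratio R = 1/(1−f) ≈ 1.14286.
Loading dose to hit Cmax,ss on first dose: D_load = D_maint·R ≈ 920 × 1.14286 ≈ 1051.43 mg.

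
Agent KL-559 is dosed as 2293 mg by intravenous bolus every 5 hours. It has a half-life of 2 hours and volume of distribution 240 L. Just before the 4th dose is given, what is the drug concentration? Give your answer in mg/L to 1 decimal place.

2.0 mg/L

f = (1/2)^(τ/t½) = (1/2)^(5/2) ≈ 0.1768.
C₀ = D/Vd = 2293/240 ≈ 9.554 mg/L.
Before the 4th dose, 3 doses have been given. Superposition: Cmin = C₀·(f + f² + … + f^3).
≈ 9.554 × (0.1768 + 0.0313 + 0.0055) ≈ 9.554 × 0.2136 ≈ 2.041 mg/L.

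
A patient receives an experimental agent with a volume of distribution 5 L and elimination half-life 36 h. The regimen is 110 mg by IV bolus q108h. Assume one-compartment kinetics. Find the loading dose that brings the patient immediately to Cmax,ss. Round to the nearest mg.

f = (1/2)^(108/36) ≈ 0.125000; accumulation ratio R = 1/(1−f) ≈ 1.14286.
Loading dose to hit Cmax,ss on first dose: D_load = D_maint·R ≈ 110 × 1.14286 ≈ 125.71 mg.

126 mg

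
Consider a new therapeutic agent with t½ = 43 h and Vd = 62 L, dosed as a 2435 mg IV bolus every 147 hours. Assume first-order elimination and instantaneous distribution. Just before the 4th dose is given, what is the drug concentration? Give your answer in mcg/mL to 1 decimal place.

f = (1/2)^(τ/t½) = (1/2)^(147/43) ≈ 0.0935.
C₀ = D/Vd = 2435/62 ≈ 39.274 mcg/mL.
Before the 4th dose, 3 doses have been given. Superposition: Cmin = C₀·(f + f² + … + f^3).
≈ 39.274 × (0.0935 + 0.0087 + 0.0008) ≈ 39.274 × 0.1030 ≈ 4.045 mcg/mL.

4.0 mcg/mL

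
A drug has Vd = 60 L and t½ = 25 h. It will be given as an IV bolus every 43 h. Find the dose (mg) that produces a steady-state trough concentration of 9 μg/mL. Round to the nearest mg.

τ/t½ = 43/25 ≈ 1.72, so f = (1/2)^(43/25) ≈ 0.303549.
Cmin,ss = (D/Vd)·f/(1−f), so D = Cmin,ss·Vd·(1−f)/f.
D = 9 × 60 × (1−f)/f ≈ 9 × 60 × 2.29436 ≈ 1238.95 mg.

1239 mg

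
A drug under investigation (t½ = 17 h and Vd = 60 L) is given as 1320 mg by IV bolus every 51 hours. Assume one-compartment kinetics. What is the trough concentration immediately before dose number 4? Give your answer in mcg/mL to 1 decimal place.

3.1 mcg/mL

f = (1/2)^(τ/t½) = (1/2)^(51/17) ≈ 0.1250.
C₀ = D/Vd = 1320/60 ≈ 22.000 mcg/mL.
Before the 4th dose, 3 doses have been given. Superposition: Cmin = C₀·(f + f² + … + f^3).
≈ 22.000 × (0.1250 + 0.0156 + 0.0020) ≈ 22.000 × 0.1426 ≈ 3.137 mcg/mL.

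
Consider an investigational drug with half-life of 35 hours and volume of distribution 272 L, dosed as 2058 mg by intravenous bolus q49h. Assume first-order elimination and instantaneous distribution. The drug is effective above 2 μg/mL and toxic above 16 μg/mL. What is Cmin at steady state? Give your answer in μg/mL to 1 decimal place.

Over one 49-h interval, 49/35 ≈ 1.4 half-lives elapse, leaving f ≈ 0.3789 of each dose.
Single-dose peak C₀ = D/Vd = 2058/272 ≈ 7.566 μg/mL.
Steady-state trough Cmin,ss = C₀·f/(1−f) ≈ 7.566 × 0.3789/0.6211 ≈ 4.616 μg/mL.
Trough 4.6 μg/mL vs MEC 2 μg/mL: adequate.

4.6 μg/mL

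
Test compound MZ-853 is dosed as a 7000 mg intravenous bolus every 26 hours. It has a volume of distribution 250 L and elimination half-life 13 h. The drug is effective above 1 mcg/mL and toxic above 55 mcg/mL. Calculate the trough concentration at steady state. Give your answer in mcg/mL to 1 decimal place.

9.3 mcg/mL

τ = 26 h = 2 half-lives, so f = (1/2)^2 = 0.25.
Accumulation ratio R = 1/(1 − f) = 1/0.75 = 4/3.
Single-dose peak C₀ = D/Vd = 7000/250 = 28 mcg/mL.
Steady-state peak Cmax,ss = C₀·R = 28 × 4/3 ≈ 37.333 mcg/mL.
Steady-state trough Cmin,ss = Cmax,ss·f ≈ 37.333 × 0.25 ≈ 9.333 mcg/mL.
Trough 9.3 mcg/mL vs MEC 1 mcg/mL: adequate.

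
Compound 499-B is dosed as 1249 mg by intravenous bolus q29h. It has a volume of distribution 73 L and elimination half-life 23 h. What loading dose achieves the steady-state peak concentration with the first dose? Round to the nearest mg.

f = (1/2)^(29/23) ≈ 0.417292; accumulation ratio R = 1/(1−f) ≈ 1.71613.
Loading dose to hit Cmax,ss on first dose: D_load = D_maint·R ≈ 1249 × 1.71613 ≈ 2143.45 mg.

2143 mg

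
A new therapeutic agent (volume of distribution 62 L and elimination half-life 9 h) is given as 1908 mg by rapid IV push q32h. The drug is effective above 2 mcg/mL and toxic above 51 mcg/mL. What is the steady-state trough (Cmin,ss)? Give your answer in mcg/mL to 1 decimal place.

2.9 mcg/mL

Over one 32-h interval, 32/9 ≈ 3.5556 half-lives elapse, leaving f ≈ 0.0850 of each dose.
Accumulation ratio R = 1/(1 − f) ≈ 1/0.9150 ≈ 1.0929.
Single-dose peak C₀ = D/Vd = 1908/62 ≈ 30.774 mcg/mL.
Cmax,ss = C₀/(1 − f) ≈ 30.774/0.9150 ≈ 33.633 mcg/mL.
Steady-state trough Cmin,ss = Cmax,ss·f ≈ 33.633 × 0.0850 ≈ 2.859 mcg/mL.
Trough 2.9 mcg/mL vs MEC 2 mcg/mL: adequate.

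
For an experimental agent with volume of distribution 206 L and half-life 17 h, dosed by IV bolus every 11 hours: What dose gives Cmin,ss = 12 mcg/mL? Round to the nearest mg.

τ/t½ = 11/17 ≈ 0.64706, so f = (1/2)^(11/17) ≈ 0.638581.
Cmin,ss = (D/Vd)·f/(1−f), so D = Cmin,ss·Vd·(1−f)/f.
D = 12 × 206 × (1−f)/f ≈ 12 × 206 × 0.56597 ≈ 1399.08 mg.

1399 mg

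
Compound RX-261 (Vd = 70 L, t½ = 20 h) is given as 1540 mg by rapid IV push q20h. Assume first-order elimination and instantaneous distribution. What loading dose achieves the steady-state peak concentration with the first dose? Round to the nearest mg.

3080 mg

f = (1/2)^(20/20) ≈ 0.500000; accumulation ratio R = 1/(1−f) ≈ 2.00000.
Loading dose to hit Cmax,ss on first dose: D_load = D_maint·R ≈ 1540 × 2.00000 ≈ 3080.00 mg.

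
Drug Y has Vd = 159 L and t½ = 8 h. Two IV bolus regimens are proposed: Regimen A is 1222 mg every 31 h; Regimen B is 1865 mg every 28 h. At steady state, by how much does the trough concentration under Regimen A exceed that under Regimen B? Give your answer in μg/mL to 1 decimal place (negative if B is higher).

Regimen A: f = (1/2)^(31/8) ≈ 0.0682; Cmin,ss = (1222/159)·f/(1−f) ≈ 0.563 μg/mL.
Regimen B: f = (1/2)^(28/8) ≈ 0.0884; Cmin,ss = (1865/159)·f/(1−f) ≈ 1.137 μg/mL.
Difference ≈ 0.563 − 1.137 ≈ -0.574 μg/mL.

-0.6 μg/mL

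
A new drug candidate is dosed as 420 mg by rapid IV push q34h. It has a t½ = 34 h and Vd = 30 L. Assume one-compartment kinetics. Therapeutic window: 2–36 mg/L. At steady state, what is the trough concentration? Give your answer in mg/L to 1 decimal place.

The dosing interval is 1 half-life, so f = 2^(−1) = 0.5.
Accumulation ratio R = 1/(1 − f) = 1/0.5 = 2/1.
Single-dose peak C₀ = D/Vd = 420/30 = 14 mg/L.
Steady-state peak Cmax,ss = C₀·R = 14 × 2/1 ≈ 28.000 mg/L.
Steady-state trough Cmin,ss = Cmax,ss·f ≈ 28.000 × 0.5 ≈ 14.000 mg/L.
Trough 14.0 mg/L vs MEC 2 mg/L: adequate.

14.0 mg/L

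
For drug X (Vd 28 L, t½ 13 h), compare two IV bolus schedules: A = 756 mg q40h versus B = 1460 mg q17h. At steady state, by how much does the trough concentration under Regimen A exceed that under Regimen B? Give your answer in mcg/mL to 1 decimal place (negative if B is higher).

-31.7 mcg/mL

Regimen A: f = (1/2)^(40/13) ≈ 0.1185; Cmin,ss = (756/28)·f/(1−f) ≈ 3.630 mcg/mL.
Regimen B: f = (1/2)^(17/13) ≈ 0.4040; Cmin,ss = (1460/28)·f/(1−f) ≈ 35.345 mcg/mL.
Difference ≈ 3.630 − 35.345 ≈ -31.715 mcg/mL.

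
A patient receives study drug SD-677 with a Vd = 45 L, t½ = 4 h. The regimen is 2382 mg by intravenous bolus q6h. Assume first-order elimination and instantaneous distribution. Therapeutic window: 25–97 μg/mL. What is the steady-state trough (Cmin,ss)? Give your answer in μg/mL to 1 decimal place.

29.0 μg/mL

τ/t½ = 6/4 ≈ 1.5, so fraction remaining f = (1/2)^(6/4) ≈ 0.3536.
Each bolus raises the concentration by D/Vd = 2382/45 ≈ 52.933 μg/mL.
Steady-state trough Cmin,ss = C₀·f/(1−f) ≈ 52.933 × 0.3536/0.6464 ≈ 28.956 μg/mL.
Trough 29.0 μg/mL vs MEC 25 μg/mL: adequate.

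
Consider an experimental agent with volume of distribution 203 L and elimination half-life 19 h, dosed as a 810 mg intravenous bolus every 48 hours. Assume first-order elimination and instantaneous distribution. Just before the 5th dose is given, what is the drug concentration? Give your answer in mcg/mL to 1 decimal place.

0.8 mcg/mL

f = (1/2)^(τ/t½) = (1/2)^(48/19) ≈ 0.1736.
C₀ = D/Vd = 810/203 ≈ 3.990 mcg/mL.
Before the 5th dose, 4 doses have been given. Superposition: Cmin = C₀·(f + f² + … + f^4).
≈ 3.990 × (0.1736 + 0.0301 + 0.0052 + 0.0009) ≈ 3.990 × 0.2098 ≈ 0.837 mcg/mL.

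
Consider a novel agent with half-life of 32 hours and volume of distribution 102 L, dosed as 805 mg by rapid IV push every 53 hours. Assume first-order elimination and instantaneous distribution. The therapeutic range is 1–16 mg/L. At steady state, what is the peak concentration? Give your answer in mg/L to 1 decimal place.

11.6 mg/L

Over one 53-h interval, 53/32 ≈ 1.6562 half-lives elapse, leaving f ≈ 0.3173 of each dose.
Accumulation ratio R = 1/(1 − f) ≈ 1/0.6827 ≈ 1.4648.
Each bolus raises the concentration by D/Vd = 805/102 ≈ 7.892 mg/L.
Steady-state peak Cmax,ss = C₀·R ≈ 7.892 × 1.4648 ≈ 11.560 mg/L.
Peak 11.6 mg/L vs MTC 16 mg/L: below toxic threshold.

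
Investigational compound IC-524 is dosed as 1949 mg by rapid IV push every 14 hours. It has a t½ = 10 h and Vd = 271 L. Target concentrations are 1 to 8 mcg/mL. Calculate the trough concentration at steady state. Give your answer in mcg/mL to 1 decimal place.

4.4 mcg/mL

k = ln2/t½ = ln2/10 ≈ 0.069315 h⁻¹; fraction remaining f = e^(−kτ) = e^(−0.069315×14) ≈ 0.3789.
Each bolus raises the concentration by D/Vd = 1949/271 ≈ 7.192 mcg/mL.
Steady-state trough Cmin,ss = C₀·f/(1−f) ≈ 7.192 × 0.3789/0.6211 ≈ 4.387 mcg/mL.
Trough 4.4 mcg/mL vs MEC 1 mcg/mL: adequate.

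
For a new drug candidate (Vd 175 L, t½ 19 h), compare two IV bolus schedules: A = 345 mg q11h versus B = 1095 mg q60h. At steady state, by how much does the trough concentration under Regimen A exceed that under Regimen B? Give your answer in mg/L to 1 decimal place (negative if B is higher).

3.2 mg/L

Regimen A: f = (1/2)^(11/19) ≈ 0.6695; Cmin,ss = (345/175)·f/(1−f) ≈ 3.994 mg/L.
Regimen B: f = (1/2)^(60/19) ≈ 0.1120; Cmin,ss = (1095/175)·f/(1−f) ≈ 0.789 mg/L.
Difference ≈ 3.994 − 0.789 ≈ 3.205 mg/L.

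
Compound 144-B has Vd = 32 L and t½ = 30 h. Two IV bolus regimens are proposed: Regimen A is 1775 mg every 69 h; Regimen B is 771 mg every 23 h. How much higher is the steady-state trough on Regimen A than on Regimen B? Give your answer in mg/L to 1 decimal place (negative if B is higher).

-20.2 mg/L

Regimen A: f = (1/2)^(69/30) ≈ 0.2031; Cmin,ss = (1775/32)·f/(1−f) ≈ 14.137 mg/L.
Regimen B: f = (1/2)^(23/30) ≈ 0.5878; Cmin,ss = (771/32)·f/(1−f) ≈ 34.358 mg/L.
Difference ≈ 14.137 − 34.358 ≈ -20.221 mg/L.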